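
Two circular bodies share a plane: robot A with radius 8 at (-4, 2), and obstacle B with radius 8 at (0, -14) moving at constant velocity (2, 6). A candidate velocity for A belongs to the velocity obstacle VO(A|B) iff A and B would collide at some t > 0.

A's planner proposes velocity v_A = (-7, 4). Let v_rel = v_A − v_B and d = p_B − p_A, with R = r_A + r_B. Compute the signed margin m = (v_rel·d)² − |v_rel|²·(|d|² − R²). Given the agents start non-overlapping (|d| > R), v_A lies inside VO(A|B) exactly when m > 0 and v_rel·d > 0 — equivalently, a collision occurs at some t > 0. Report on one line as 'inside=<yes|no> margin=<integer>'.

d = (4, -16),  |d|² = 272;  R = 8+8 = 16,  c = 272−16² = 16
v_rel = (-9, -2),  |v_rel|² = 85;  v_rel·d = (-9)·(4) + (-2)·(-16) = -4
85·t² + 8·t + 16 = 0  ⇒  m = (-4)² − 85·16 = -1344
m = -1344 < 0,  v_rel·d = -4 < 0  ⇒  outside

inside=no margin=-1344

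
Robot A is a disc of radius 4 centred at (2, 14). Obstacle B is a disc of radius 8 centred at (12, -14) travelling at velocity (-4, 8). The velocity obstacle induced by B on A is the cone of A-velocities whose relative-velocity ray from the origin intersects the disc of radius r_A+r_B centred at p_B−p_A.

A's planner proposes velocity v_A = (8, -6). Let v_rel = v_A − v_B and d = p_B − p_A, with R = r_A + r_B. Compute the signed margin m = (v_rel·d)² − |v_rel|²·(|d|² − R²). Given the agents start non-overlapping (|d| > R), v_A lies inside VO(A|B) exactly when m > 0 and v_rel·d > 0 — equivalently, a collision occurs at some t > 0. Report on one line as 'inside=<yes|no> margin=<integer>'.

d = (10, -28),  |d|² = 884;  R = 4+8 = 12,  c = 884−12² = 740
v_rel = (12, -14),  |v_rel|² = 340;  v_rel·d = (12)·(10) + (-14)·(-28) = 512
340·t² − 1024·t + 740 = 0  ⇒  m = 512² − 340·740 = 10544
m = 10544 > 0,  v_rel·d = 512 > 0  ⇒  inside

inside=yes margin=10544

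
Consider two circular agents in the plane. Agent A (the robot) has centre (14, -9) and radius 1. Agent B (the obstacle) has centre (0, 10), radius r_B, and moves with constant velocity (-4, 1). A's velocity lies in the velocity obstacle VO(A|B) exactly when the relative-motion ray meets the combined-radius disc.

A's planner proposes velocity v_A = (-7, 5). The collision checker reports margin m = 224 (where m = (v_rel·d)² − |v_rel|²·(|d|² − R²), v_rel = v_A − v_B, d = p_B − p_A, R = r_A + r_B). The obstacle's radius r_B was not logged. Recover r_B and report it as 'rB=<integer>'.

m = 224
d = (-14, 19);  v_rel = (-3, 4),  |v_rel|² = 25
v_rel×d = (-3)·(19) − (4)·(-14) = -1
since m = R²·25 − (-1)²:  R² = (1 + 224) / 25 = 9
R = √9 = 3  ⇒  r_B = 3 − 1 = 2

rB=2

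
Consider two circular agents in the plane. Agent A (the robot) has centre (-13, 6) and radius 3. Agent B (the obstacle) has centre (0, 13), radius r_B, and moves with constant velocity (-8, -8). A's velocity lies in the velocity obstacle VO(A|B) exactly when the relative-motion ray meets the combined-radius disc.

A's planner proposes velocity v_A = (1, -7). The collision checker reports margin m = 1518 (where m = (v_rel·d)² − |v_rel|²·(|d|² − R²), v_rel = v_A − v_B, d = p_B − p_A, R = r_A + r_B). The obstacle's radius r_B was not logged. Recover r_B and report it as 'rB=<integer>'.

m = 1518
d = (13, 7);  v_rel = (9, 1),  |v_rel|² = 82
v_rel×d = (9)·(7) − (1)·(13) = 50
since m = R²·82 − 50²:  R² = (2500 + 1518) / 82 = 49
R = √49 = 7  ⇒  r_B = 7 − 3 = 4

rB=4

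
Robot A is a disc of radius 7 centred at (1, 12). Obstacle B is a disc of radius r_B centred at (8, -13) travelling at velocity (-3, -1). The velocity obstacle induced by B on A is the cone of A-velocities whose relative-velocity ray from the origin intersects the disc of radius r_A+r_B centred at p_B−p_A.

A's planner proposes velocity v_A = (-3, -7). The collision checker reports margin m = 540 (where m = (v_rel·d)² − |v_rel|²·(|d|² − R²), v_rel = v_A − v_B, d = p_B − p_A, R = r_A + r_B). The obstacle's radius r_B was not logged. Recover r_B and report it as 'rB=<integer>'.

m = 540
d = (7, -25);  v_rel = (0, -6),  |v_rel|² = 36
v_rel×d = (0)·(-25) − (-6)·(7) = 42
since m = R²·36 − 42²:  R² = (1764 + 540) / 36 = 64
R = √64 = 8  ⇒  r_B = 8 − 7 = 1

rB=1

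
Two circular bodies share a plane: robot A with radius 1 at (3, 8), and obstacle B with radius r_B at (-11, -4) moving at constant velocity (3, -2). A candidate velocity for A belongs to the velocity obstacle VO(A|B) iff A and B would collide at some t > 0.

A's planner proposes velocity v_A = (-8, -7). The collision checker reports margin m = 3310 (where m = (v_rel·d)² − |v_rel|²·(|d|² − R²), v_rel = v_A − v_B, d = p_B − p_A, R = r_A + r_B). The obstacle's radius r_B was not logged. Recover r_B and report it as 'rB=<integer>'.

m = 3310
d = (-14, -12);  v_rel = (-11, -5),  |v_rel|² = 146
v_rel×d = (-11)·(-12) − (-5)·(-14) = 62
since m = R²·146 − 62²:  R² = (3844 + 3310) / 146 = 49
R = √49 = 7  ⇒  r_B = 7 − 1 = 6

rB=6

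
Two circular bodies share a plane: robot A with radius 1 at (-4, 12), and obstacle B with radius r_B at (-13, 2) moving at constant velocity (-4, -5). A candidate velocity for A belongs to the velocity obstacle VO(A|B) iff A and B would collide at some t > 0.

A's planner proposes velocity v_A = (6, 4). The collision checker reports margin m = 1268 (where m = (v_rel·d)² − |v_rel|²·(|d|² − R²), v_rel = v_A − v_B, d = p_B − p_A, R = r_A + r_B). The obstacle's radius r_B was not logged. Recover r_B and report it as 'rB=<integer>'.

m = 1268
d = (-9, -10);  v_rel = (10, 9),  |v_rel|² = 181
v_rel×d = (10)·(-10) − (9)·(-9) = -19
since m = R²·181 − (-19)²:  R² = (361 + 1268) / 181 = 9
R = √9 = 3  ⇒  r_B = 3 − 1 = 2

rB=2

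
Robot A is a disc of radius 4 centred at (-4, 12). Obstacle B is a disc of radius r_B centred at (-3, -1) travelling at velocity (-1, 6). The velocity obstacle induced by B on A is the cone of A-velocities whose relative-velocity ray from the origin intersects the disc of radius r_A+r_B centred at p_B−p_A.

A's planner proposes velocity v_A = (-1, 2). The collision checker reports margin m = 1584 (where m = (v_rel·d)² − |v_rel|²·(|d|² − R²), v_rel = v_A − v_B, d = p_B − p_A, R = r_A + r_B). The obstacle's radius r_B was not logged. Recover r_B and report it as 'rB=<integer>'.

m = 1584
d = (1, -13);  v_rel = (0, -4),  |v_rel|² = 16
v_rel×d = (0)·(-13) − (-4)·(1) = 4
since m = R²·16 − 4²:  R² = (16 + 1584) / 16 = 100
R = √100 = 10  ⇒  r_B = 10 − 4 = 6

rB=6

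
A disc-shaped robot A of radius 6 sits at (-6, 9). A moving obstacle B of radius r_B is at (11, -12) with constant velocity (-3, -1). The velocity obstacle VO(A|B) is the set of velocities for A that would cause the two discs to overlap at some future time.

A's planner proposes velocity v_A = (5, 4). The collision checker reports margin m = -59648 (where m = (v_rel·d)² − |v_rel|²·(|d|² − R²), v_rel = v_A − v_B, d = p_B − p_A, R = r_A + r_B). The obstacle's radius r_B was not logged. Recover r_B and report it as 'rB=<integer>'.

m = -59648
d = (17, -21);  v_rel = (8, 5),  |v_rel|² = 89
v_rel×d = (8)·(-21) − (5)·(17) = -253
since m = R²·89 − (-253)²:  R² = (64009 + -59648) / 89 = 49
R = √49 = 7  ⇒  r_B = 7 − 6 = 1

rB=1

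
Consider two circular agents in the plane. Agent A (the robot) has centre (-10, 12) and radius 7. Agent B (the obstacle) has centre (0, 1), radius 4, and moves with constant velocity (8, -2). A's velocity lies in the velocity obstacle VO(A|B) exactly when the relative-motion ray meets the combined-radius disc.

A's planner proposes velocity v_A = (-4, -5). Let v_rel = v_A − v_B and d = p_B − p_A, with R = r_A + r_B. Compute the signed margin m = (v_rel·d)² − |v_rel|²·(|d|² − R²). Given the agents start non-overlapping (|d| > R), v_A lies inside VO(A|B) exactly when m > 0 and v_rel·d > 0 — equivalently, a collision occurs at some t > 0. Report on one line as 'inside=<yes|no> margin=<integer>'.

d = (10, -11),  |d|² = 221;  R = 7+4 = 11,  c = 221−11² = 100
v_rel = (-12, -3),  |v_rel|² = 153;  v_rel·d = (-12)·(10) + (-3)·(-11) = -87
153·t² + 174·t + 100 = 0  ⇒  m = (-87)² − 153·100 = -7731
m = -7731 < 0,  v_rel·d = -87 < 0  ⇒  outside

inside=no margin=-7731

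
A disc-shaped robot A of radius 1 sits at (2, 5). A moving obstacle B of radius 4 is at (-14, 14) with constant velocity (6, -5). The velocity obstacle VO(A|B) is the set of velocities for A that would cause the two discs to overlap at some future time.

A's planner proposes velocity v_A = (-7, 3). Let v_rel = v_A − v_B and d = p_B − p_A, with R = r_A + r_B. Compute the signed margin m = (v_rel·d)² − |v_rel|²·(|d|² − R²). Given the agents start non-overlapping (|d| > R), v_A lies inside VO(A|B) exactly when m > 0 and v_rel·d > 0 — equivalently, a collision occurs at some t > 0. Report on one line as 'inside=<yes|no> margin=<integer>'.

d = (-16, 9),  |d|² = 337;  R = 1+4 = 5,  c = 337−5² = 312
v_rel = (-13, 8),  |v_rel|² = 233;  v_rel·d = (-13)·(-16) + (8)·(9) = 280
233·t² − 560·t + 312 = 0  ⇒  m = 280² − 233·312 = 5704
m = 5704 > 0,  v_rel·d = 280 > 0  ⇒  inside

inside=yes margin=5704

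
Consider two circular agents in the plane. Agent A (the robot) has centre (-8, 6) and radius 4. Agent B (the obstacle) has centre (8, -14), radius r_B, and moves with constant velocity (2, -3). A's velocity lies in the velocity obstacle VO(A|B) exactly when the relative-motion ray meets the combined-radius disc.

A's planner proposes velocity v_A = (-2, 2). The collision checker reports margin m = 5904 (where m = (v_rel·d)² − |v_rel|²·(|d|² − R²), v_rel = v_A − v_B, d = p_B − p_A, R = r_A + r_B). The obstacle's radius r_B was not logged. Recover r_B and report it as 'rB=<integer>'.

m = 5904
d = (16, -20);  v_rel = (-4, 5),  |v_rel|² = 41
v_rel×d = (-4)·(-20) − (5)·(16) = 0
since m = R²·41 − 0²:  R² = (0 + 5904) / 41 = 144
R = √144 = 12  ⇒  r_B = 12 − 4 = 8

rB=8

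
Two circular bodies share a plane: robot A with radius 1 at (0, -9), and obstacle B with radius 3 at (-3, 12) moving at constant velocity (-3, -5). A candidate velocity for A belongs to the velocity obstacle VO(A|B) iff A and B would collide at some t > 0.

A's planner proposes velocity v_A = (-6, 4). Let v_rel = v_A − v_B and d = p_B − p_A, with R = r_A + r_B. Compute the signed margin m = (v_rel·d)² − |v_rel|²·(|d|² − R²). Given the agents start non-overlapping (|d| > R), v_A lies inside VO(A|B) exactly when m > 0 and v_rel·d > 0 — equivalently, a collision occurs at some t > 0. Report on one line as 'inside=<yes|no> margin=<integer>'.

d = (-3, 21),  |d|² = 450;  R = 1+3 = 4,  c = 450−4² = 434
v_rel = (-3, 9),  |v_rel|² = 90;  v_rel·d = (-3)·(-3) + (9)·(21) = 198
90·t² − 396·t + 434 = 0  ⇒  m = 198² − 90·434 = 144
m = 144 > 0,  v_rel·d = 198 > 0  ⇒  inside

inside=yes margin=144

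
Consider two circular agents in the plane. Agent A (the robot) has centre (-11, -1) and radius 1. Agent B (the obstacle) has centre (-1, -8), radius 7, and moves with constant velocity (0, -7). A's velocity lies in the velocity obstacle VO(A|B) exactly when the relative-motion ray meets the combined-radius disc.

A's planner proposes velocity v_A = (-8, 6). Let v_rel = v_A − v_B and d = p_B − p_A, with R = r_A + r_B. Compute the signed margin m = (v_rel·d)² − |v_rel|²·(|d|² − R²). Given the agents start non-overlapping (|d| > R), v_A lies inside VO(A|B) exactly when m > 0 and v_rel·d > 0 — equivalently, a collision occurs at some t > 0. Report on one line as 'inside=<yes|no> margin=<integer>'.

d = (10, -7),  |d|² = 149;  R = 1+7 = 8,  c = 149−8² = 85
v_rel = (-8, 13),  |v_rel|² = 233;  v_rel·d = (-8)·(10) + (13)·(-7) = -171
233·t² + 342·t + 85 = 0  ⇒  m = (-171)² − 233·85 = 9436
m = 9436 > 0,  v_rel·d = -171 < 0  ⇒  outside

inside=no margin=9436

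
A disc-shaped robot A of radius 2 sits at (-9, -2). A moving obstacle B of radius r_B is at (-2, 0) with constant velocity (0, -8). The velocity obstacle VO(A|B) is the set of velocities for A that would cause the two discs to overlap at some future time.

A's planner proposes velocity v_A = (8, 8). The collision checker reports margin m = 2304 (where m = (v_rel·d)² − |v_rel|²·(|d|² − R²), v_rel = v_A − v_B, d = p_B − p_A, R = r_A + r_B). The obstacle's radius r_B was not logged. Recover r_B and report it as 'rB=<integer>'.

m = 2304
d = (7, 2);  v_rel = (8, 16),  |v_rel|² = 320
v_rel×d = (8)·(2) − (16)·(7) = -96
since m = R²·320 − (-96)²:  R² = (9216 + 2304) / 320 = 36
R = √36 = 6  ⇒  r_B = 6 − 2 = 4

rB=4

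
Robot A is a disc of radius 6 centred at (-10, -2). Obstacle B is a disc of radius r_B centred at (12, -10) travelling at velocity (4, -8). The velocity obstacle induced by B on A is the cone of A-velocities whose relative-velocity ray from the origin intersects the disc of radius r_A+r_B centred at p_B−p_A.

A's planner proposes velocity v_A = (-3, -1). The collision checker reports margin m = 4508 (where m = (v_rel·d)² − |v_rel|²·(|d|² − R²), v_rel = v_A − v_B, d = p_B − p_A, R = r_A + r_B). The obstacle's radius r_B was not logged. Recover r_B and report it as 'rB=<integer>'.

m = 4508
d = (22, -8);  v_rel = (-7, 7),  |v_rel|² = 98
v_rel×d = (-7)·(-8) − (7)·(22) = -98
since m = R²·98 − (-98)²:  R² = (9604 + 4508) / 98 = 144
R = √144 = 12  ⇒  r_B = 12 − 6 = 6

rB=6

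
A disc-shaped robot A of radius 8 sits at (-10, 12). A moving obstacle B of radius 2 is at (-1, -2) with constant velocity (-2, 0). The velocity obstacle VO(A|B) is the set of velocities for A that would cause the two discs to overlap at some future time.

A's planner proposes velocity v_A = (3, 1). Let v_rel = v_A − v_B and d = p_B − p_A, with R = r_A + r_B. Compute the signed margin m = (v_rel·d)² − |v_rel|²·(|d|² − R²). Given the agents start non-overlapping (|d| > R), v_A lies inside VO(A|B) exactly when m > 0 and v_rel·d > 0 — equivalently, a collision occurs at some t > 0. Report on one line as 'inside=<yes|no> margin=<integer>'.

d = (9, -14),  |d|² = 277;  R = 8+2 = 10,  c = 277−10² = 177
v_rel = (5, 1),  |v_rel|² = 26;  v_rel·d = (5)·(9) + (1)·(-14) = 31
26·t² − 62·t + 177 = 0  ⇒  m = 31² − 26·177 = -3641
m = -3641 < 0,  v_rel·d = 31 > 0  ⇒  outside

inside=no margin=-3641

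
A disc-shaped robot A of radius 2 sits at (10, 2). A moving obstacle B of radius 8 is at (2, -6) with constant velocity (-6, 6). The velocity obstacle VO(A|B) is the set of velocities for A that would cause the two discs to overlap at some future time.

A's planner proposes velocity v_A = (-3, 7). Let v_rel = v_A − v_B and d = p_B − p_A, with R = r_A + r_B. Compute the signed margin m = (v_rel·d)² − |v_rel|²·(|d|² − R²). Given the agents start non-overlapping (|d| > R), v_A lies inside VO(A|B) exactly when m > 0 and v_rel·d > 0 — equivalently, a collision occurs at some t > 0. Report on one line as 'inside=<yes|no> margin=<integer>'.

d = (-8, -8),  |d|² = 128;  R = 2+8 = 10,  c = 128−10² = 28
v_rel = (3, 1),  |v_rel|² = 10;  v_rel·d = (3)·(-8) + (1)·(-8) = -32
10·t² + 64·t + 28 = 0  ⇒  m = (-32)² − 10·28 = 744
m = 744 > 0,  v_rel·d = -32 < 0  ⇒  outside

inside=no margin=744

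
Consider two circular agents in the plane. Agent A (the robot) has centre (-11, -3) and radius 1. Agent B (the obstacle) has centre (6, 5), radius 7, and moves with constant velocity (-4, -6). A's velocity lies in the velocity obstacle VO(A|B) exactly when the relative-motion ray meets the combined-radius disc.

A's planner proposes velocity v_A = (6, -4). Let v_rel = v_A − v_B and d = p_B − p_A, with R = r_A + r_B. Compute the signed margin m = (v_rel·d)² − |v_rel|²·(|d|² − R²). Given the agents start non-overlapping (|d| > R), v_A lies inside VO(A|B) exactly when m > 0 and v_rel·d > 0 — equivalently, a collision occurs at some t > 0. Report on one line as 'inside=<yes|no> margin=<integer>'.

d = (17, 8),  |d|² = 353;  R = 1+7 = 8,  c = 353−8² = 289
v_rel = (10, 2),  |v_rel|² = 104;  v_rel·d = (10)·(17) + (2)·(8) = 186
104·t² − 372·t + 289 = 0  ⇒  m = 186² − 104·289 = 4540
m = 4540 > 0,  v_rel·d = 186 > 0  ⇒  inside

inside=yes margin=4540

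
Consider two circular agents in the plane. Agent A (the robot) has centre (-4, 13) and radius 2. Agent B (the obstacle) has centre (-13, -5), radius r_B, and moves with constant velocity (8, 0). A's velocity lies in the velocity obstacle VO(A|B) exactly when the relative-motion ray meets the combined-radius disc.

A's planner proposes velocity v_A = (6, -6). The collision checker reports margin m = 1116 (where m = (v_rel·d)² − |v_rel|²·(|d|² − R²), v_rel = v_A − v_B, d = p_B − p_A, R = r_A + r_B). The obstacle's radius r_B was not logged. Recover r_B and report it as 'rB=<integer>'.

m = 1116
d = (-9, -18);  v_rel = (-2, -6),  |v_rel|² = 40
v_rel×d = (-2)·(-18) − (-6)·(-9) = -18
since m = R²·40 − (-18)²:  R² = (324 + 1116) / 40 = 36
R = √36 = 6  ⇒  r_B = 6 − 2 = 4

rB=4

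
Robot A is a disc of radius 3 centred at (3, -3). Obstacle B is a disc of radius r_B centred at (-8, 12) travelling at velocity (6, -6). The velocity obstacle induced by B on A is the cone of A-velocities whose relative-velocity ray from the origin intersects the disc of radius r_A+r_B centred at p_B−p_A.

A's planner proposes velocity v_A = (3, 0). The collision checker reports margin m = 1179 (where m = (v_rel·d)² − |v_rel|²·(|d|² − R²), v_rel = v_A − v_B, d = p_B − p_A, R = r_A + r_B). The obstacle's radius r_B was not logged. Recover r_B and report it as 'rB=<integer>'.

m = 1179
d = (-11, 15);  v_rel = (-3, 6),  |v_rel|² = 45
v_rel×d = (-3)·(15) − (6)·(-11) = 21
since m = R²·45 − 21²:  R² = (441 + 1179) / 45 = 36
R = √36 = 6  ⇒  r_B = 6 − 3 = 3

rB=3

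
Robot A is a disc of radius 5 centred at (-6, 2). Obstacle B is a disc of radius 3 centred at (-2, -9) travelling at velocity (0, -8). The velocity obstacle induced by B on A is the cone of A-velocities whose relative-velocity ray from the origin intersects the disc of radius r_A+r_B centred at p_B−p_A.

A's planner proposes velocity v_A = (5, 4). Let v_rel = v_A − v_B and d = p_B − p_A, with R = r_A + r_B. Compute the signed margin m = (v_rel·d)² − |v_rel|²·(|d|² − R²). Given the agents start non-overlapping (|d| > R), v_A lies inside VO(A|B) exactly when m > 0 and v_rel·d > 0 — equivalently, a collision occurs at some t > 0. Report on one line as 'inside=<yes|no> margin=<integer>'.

d = (4, -11),  |d|² = 137;  R = 5+3 = 8,  c = 137−8² = 73
v_rel = (5, 12),  |v_rel|² = 169;  v_rel·d = (5)·(4) + (12)·(-11) = -112
169·t² + 224·t + 73 = 0  ⇒  m = (-112)² − 169·73 = 207
m = 207 > 0,  v_rel·d = -112 < 0  ⇒  outside

inside=no margin=207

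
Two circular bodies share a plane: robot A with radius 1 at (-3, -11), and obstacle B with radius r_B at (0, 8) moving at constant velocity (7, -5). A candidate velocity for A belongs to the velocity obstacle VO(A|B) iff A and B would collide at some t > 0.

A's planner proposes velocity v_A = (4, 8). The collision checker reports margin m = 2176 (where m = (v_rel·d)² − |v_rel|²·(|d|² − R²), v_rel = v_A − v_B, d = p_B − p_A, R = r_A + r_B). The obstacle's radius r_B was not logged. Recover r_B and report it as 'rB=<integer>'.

m = 2176
d = (3, 19);  v_rel = (-3, 13),  |v_rel|² = 178
v_rel×d = (-3)·(19) − (13)·(3) = -96
since m = R²·178 − (-96)²:  R² = (9216 + 2176) / 178 = 64
R = √64 = 8  ⇒  r_B = 8 − 1 = 7

rB=7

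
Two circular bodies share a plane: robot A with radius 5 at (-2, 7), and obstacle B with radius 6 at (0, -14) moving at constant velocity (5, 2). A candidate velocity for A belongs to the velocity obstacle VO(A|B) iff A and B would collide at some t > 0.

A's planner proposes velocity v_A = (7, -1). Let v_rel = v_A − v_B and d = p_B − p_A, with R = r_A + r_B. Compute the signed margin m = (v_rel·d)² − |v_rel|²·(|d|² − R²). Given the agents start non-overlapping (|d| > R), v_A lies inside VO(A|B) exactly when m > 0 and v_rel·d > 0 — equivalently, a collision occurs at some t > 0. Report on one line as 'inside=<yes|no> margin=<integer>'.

d = (2, -21),  |d|² = 445;  R = 5+6 = 11,  c = 445−11² = 324
v_rel = (2, -3),  |v_rel|² = 13;  v_rel·d = (2)·(2) + (-3)·(-21) = 67
13·t² − 134·t + 324 = 0  ⇒  m = 67² − 13·324 = 277
m = 277 > 0,  v_rel·d = 67 > 0  ⇒  inside

inside=yes margin=277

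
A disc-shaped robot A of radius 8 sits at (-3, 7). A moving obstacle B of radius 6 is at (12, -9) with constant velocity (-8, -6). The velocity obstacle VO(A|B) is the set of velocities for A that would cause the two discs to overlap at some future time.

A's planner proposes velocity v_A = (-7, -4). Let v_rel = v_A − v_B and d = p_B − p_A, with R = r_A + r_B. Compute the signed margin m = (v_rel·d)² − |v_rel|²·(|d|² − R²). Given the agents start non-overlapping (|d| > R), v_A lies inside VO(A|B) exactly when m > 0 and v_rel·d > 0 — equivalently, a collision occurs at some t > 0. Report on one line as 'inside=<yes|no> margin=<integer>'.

d = (15, -16),  |d|² = 481;  R = 8+6 = 14,  c = 481−14² = 285
v_rel = (1, 2),  |v_rel|² = 5;  v_rel·d = (1)·(15) + (2)·(-16) = -17
5·t² + 34·t + 285 = 0  ⇒  m = (-17)² − 5·285 = -1136
m = -1136 < 0,  v_rel·d = -17 < 0  ⇒  outside

inside=no margin=-1136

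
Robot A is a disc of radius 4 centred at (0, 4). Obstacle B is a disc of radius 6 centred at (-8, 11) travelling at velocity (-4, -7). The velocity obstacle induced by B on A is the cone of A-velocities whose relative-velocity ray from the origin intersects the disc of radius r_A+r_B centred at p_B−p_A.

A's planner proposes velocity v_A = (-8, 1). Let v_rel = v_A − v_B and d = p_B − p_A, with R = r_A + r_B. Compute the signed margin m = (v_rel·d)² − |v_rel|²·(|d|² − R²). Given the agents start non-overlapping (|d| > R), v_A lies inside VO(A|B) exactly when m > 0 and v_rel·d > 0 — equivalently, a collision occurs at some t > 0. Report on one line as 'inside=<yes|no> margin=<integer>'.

d = (-8, 7),  |d|² = 113;  R = 4+6 = 10,  c = 113−10² = 13
v_rel = (-4, 8),  |v_rel|² = 80;  v_rel·d = (-4)·(-8) + (8)·(7) = 88
80·t² − 176·t + 13 = 0  ⇒  m = 88² − 80·13 = 6704
m = 6704 > 0,  v_rel·d = 88 > 0  ⇒  inside

inside=yes margin=6704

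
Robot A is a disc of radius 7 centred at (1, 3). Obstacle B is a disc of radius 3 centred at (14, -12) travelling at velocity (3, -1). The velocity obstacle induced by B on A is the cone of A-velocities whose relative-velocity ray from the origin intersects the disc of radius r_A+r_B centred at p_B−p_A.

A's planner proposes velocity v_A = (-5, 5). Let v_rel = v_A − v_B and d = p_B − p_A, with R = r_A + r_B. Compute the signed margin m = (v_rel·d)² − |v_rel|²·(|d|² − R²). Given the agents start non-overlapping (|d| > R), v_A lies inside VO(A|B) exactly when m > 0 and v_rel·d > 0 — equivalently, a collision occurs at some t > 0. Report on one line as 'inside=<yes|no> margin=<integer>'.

d = (13, -15),  |d|² = 394;  R = 7+3 = 10,  c = 394−10² = 294
v_rel = (-8, 6),  |v_rel|² = 100;  v_rel·d = (-8)·(13) + (6)·(-15) = -194
100·t² + 388·t + 294 = 0  ⇒  m = (-194)² − 100·294 = 8236
m = 8236 > 0,  v_rel·d = -194 < 0  ⇒  outside

inside=no margin=8236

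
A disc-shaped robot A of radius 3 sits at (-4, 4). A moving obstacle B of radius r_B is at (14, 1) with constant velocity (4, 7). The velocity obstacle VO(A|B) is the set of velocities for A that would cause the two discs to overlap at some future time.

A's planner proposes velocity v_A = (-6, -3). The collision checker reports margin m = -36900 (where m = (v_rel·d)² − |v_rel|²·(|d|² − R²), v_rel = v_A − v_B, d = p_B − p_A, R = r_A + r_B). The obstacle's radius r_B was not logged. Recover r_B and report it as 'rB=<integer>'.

m = -36900
d = (18, -3);  v_rel = (-10, -10),  |v_rel|² = 200
v_rel×d = (-10)·(-3) − (-10)·(18) = 210
since m = R²·200 − 210²:  R² = (44100 + -36900) / 200 = 36
R = √36 = 6  ⇒  r_B = 6 − 3 = 3

rB=3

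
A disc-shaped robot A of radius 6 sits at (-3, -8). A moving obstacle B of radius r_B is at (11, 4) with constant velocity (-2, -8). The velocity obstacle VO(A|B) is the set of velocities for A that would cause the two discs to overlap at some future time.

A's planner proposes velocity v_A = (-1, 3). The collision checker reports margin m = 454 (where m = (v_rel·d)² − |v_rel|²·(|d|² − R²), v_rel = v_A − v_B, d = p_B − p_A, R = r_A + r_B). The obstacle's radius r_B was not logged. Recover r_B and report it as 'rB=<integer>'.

m = 454
d = (14, 12);  v_rel = (1, 11),  |v_rel|² = 122
v_rel×d = (1)·(12) − (11)·(14) = -142
since m = R²·122 − (-142)²:  R² = (20164 + 454) / 122 = 169
R = √169 = 13  ⇒  r_B = 13 − 6 = 7

rB=7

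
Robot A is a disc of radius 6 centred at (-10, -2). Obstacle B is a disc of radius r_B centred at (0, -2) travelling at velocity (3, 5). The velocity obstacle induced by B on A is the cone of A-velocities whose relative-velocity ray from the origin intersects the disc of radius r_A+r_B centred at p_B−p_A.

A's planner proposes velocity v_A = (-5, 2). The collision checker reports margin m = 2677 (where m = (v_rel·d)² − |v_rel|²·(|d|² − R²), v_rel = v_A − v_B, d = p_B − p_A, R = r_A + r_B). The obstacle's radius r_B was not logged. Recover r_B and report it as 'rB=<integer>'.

m = 2677
d = (10, 0);  v_rel = (-8, -3),  |v_rel|² = 73
v_rel×d = (-8)·(0) − (-3)·(10) = 30
since m = R²·73 − 30²:  R² = (900 + 2677) / 73 = 49
R = √49 = 7  ⇒  r_B = 7 − 6 = 1

rB=1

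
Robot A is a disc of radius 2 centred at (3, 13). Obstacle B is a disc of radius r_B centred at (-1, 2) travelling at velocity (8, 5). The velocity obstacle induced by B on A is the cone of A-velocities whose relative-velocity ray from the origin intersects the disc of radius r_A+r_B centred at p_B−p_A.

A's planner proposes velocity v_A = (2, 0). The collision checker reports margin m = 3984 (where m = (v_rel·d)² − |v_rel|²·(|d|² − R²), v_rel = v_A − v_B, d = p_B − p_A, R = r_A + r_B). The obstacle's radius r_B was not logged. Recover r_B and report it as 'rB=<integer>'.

m = 3984
d = (-4, -11);  v_rel = (-6, -5),  |v_rel|² = 61
v_rel×d = (-6)·(-11) − (-5)·(-4) = 46
since m = R²·61 − 46²:  R² = (2116 + 3984) / 61 = 100
R = √100 = 10  ⇒  r_B = 10 − 2 = 8

rB=8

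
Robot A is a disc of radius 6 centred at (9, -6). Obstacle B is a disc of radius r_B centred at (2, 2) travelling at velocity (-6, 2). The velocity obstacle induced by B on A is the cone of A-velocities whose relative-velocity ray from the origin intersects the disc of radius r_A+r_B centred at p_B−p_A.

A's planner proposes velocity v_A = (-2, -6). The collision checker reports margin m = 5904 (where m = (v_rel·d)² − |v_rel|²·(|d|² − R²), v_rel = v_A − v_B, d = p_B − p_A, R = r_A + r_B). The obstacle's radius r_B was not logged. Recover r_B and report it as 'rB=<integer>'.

m = 5904
d = (-7, 8);  v_rel = (4, -8),  |v_rel|² = 80
v_rel×d = (4)·(8) − (-8)·(-7) = -24
since m = R²·80 − (-24)²:  R² = (576 + 5904) / 80 = 81
R = √81 = 9  ⇒  r_B = 9 − 6 = 3

rB=3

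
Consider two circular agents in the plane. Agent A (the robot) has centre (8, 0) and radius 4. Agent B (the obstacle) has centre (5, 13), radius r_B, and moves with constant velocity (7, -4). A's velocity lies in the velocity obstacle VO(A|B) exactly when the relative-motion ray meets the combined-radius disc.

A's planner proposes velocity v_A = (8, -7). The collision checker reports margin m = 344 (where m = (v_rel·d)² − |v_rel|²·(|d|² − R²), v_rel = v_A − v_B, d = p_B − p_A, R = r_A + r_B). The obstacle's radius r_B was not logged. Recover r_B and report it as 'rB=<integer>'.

m = 344
d = (-3, 13);  v_rel = (1, -3),  |v_rel|² = 10
v_rel×d = (1)·(13) − (-3)·(-3) = 4
since m = R²·10 − 4²:  R² = (16 + 344) / 10 = 36
R = √36 = 6  ⇒  r_B = 6 − 4 = 2

rB=2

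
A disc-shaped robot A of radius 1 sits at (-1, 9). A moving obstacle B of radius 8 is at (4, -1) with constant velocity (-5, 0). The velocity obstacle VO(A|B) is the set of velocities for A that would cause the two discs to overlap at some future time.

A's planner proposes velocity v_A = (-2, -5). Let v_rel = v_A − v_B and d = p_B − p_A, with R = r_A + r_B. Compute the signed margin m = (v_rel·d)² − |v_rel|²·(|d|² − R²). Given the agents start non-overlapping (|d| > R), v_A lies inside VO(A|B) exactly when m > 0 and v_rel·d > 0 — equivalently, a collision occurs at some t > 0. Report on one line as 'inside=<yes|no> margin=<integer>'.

d = (5, -10),  |d|² = 125;  R = 1+8 = 9,  c = 125−9² = 44
v_rel = (3, -5),  |v_rel|² = 34;  v_rel·d = (3)·(5) + (-5)·(-10) = 65
34·t² − 130·t + 44 = 0  ⇒  m = 65² − 34·44 = 2729
m = 2729 > 0,  v_rel·d = 65 > 0  ⇒  inside

inside=yes margin=2729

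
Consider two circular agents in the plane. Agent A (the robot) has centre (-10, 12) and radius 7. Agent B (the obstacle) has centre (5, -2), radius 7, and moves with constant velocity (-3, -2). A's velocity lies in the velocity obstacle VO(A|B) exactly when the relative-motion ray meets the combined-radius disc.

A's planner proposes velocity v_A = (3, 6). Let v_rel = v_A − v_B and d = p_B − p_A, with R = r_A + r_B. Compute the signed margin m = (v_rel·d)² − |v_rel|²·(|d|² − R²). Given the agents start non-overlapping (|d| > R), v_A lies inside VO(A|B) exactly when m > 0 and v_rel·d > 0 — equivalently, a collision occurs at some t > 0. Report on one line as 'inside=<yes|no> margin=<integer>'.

d = (15, -14),  |d|² = 421;  R = 7+7 = 14,  c = 421−14² = 225
v_rel = (6, 8),  |v_rel|² = 100;  v_rel·d = (6)·(15) + (8)·(-14) = -22
100·t² + 44·t + 225 = 0  ⇒  m = (-22)² − 100·225 = -22016
m = -22016 < 0,  v_rel·d = -22 < 0  ⇒  outside

inside=no margin=-22016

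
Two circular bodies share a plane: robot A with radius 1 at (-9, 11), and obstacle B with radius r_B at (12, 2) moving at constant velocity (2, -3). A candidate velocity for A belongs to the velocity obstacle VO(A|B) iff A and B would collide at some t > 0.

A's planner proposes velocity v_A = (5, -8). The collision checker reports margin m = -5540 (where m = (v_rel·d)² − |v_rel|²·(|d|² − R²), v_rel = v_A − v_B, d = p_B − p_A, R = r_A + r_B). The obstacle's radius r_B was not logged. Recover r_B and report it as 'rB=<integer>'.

m = -5540
d = (21, -9);  v_rel = (3, -5),  |v_rel|² = 34
v_rel×d = (3)·(-9) − (-5)·(21) = 78
since m = R²·34 − 78²:  R² = (6084 + -5540) / 34 = 16
R = √16 = 4  ⇒  r_B = 4 − 1 = 3

rB=3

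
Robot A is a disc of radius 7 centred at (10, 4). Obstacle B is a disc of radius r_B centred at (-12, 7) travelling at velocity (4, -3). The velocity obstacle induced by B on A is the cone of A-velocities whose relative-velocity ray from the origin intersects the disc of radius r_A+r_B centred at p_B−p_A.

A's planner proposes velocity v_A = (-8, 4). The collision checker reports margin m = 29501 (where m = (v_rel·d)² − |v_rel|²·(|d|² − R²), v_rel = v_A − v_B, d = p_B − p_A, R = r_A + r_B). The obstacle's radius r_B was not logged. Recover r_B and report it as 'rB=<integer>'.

m = 29501
d = (-22, 3);  v_rel = (-12, 7),  |v_rel|² = 193
v_rel×d = (-12)·(3) − (7)·(-22) = 118
since m = R²·193 − 118²:  R² = (13924 + 29501) / 193 = 225
R = √225 = 15  ⇒  r_B = 15 − 7 = 8

rB=8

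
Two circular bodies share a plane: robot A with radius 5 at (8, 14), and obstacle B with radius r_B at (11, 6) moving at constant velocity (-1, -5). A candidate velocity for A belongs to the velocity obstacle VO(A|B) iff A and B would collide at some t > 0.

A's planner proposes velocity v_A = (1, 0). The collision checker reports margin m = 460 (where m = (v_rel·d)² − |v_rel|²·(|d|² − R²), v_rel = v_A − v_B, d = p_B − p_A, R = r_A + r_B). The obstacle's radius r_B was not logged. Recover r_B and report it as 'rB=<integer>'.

m = 460
d = (3, -8);  v_rel = (2, 5),  |v_rel|² = 29
v_rel×d = (2)·(-8) − (5)·(3) = -31
since m = R²·29 − (-31)²:  R² = (961 + 460) / 29 = 49
R = √49 = 7  ⇒  r_B = 7 − 5 = 2

rB=2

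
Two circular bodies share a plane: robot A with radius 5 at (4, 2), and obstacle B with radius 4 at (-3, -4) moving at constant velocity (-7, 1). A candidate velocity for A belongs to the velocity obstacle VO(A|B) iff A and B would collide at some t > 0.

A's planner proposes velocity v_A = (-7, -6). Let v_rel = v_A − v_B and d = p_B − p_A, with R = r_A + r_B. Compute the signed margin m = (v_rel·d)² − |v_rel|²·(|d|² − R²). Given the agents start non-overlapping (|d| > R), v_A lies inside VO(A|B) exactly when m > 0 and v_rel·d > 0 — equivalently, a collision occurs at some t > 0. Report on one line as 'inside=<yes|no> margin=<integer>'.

d = (-7, -6),  |d|² = 85;  R = 5+4 = 9,  c = 85−9² = 4
v_rel = (0, -7),  |v_rel|² = 49;  v_rel·d = (0)·(-7) + (-7)·(-6) = 42
49·t² − 84·t + 4 = 0  ⇒  m = 42² − 49·4 = 1568
m = 1568 > 0,  v_rel·d = 42 > 0  ⇒  inside

inside=yes margin=1568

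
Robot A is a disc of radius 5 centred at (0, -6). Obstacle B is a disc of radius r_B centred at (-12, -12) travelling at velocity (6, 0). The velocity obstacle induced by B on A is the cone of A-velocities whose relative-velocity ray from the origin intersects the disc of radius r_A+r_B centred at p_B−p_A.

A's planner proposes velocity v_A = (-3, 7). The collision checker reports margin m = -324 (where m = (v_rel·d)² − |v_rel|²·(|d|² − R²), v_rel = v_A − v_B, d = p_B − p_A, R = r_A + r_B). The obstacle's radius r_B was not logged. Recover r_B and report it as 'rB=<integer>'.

m = -324
d = (-12, -6);  v_rel = (-9, 7),  |v_rel|² = 130
v_rel×d = (-9)·(-6) − (7)·(-12) = 138
since m = R²·130 − 138²:  R² = (19044 + -324) / 130 = 144
R = √144 = 12  ⇒  r_B = 12 − 5 = 7

rB=7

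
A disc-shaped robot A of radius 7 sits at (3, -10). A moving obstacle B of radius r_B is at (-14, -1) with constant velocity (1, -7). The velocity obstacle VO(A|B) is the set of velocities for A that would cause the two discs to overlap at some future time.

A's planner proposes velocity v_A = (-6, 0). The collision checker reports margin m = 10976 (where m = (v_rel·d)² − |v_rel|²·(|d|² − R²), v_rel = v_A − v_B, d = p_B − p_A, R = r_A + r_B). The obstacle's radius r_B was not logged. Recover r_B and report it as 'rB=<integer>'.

m = 10976
d = (-17, 9);  v_rel = (-7, 7),  |v_rel|² = 98
v_rel×d = (-7)·(9) − (7)·(-17) = 56
since m = R²·98 − 56²:  R² = (3136 + 10976) / 98 = 144
R = √144 = 12  ⇒  r_B = 12 − 7 = 5

rB=5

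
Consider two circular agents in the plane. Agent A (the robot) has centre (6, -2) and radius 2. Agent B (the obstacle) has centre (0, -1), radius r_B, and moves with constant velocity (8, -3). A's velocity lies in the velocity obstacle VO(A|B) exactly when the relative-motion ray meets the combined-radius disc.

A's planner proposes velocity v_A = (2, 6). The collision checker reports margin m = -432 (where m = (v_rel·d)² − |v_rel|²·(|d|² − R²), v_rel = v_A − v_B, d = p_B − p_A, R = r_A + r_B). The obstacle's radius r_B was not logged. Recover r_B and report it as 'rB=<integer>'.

m = -432
d = (-6, 1);  v_rel = (-6, 9),  |v_rel|² = 117
v_rel×d = (-6)·(1) − (9)·(-6) = 48
since m = R²·117 − 48²:  R² = (2304 + -432) / 117 = 16
R = √16 = 4  ⇒  r_B = 4 − 2 = 2

rB=2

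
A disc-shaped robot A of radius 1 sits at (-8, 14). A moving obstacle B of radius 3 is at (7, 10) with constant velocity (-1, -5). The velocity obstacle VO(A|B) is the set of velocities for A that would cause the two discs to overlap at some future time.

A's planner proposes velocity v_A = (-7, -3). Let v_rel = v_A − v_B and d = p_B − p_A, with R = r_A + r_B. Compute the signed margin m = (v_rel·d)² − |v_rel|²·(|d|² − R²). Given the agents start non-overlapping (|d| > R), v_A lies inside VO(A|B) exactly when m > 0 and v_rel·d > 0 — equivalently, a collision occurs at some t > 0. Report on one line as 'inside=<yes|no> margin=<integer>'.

d = (15, -4),  |d|² = 241;  R = 1+3 = 4,  c = 241−4² = 225
v_rel = (-6, 2),  |v_rel|² = 40;  v_rel·d = (-6)·(15) + (2)·(-4) = -98
40·t² + 196·t + 225 = 0  ⇒  m = (-98)² − 40·225 = 604
m = 604 > 0,  v_rel·d = -98 < 0  ⇒  outside

inside=no margin=604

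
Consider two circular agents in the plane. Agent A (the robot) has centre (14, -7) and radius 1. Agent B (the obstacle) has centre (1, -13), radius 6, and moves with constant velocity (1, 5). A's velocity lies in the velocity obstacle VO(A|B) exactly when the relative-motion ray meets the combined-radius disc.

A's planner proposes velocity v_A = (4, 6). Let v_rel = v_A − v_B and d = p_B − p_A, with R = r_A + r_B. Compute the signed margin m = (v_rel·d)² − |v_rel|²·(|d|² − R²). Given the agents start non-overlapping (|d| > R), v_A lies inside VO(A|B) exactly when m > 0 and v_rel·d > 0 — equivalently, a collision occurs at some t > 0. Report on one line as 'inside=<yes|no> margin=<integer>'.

d = (-13, -6),  |d|² = 205;  R = 1+6 = 7,  c = 205−7² = 156
v_rel = (3, 1),  |v_rel|² = 10;  v_rel·d = (3)·(-13) + (1)·(-6) = -45
10·t² + 90·t + 156 = 0  ⇒  m = (-45)² − 10·156 = 465
m = 465 > 0,  v_rel·d = -45 < 0  ⇒  outside

inside=no margin=465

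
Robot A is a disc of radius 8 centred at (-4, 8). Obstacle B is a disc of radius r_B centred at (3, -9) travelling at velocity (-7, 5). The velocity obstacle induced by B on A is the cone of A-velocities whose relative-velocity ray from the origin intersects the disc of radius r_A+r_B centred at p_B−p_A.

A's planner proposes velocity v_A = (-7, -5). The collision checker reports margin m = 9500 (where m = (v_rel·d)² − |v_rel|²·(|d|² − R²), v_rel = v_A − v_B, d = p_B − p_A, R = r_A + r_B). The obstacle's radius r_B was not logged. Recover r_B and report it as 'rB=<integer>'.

m = 9500
d = (7, -17);  v_rel = (0, -10),  |v_rel|² = 100
v_rel×d = (0)·(-17) − (-10)·(7) = 70
since m = R²·100 − 70²:  R² = (4900 + 9500) / 100 = 144
R = √144 = 12  ⇒  r_B = 12 − 8 = 4

rB=4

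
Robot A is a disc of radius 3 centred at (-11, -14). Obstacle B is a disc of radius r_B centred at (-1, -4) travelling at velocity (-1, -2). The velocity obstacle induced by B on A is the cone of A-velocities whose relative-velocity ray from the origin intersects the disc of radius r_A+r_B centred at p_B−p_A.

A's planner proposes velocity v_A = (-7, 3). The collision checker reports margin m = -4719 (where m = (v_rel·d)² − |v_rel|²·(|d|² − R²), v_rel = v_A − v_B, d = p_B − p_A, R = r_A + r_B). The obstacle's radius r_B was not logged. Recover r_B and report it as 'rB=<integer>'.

m = -4719
d = (10, 10);  v_rel = (-6, 5),  |v_rel|² = 61
v_rel×d = (-6)·(10) − (5)·(10) = -110
since m = R²·61 − (-110)²:  R² = (12100 + -4719) / 61 = 121
R = √121 = 11  ⇒  r_B = 11 − 3 = 8

rB=8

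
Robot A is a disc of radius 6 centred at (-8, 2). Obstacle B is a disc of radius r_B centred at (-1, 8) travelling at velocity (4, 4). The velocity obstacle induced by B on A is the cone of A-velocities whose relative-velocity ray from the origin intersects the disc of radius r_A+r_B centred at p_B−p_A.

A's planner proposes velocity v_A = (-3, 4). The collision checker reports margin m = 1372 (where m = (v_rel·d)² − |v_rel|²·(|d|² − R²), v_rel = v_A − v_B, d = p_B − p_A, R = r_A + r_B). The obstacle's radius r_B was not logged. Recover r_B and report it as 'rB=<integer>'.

m = 1372
d = (7, 6);  v_rel = (-7, 0),  |v_rel|² = 49
v_rel×d = (-7)·(6) − (0)·(7) = -42
since m = R²·49 − (-42)²:  R² = (1764 + 1372) / 49 = 64
R = √64 = 8  ⇒  r_B = 8 − 6 = 2

rB=2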